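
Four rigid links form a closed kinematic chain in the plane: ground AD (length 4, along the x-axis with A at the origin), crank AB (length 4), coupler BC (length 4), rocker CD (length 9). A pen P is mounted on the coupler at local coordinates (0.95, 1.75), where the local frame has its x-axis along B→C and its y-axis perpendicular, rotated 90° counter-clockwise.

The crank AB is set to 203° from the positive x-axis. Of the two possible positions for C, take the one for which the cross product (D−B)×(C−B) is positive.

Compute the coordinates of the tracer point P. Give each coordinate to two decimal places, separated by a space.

A=(0,0), D=(4.00,0)
B = A + 4.00·(cos203°, sin203°) = (-3.6820, -1.5629)
|BD| = 7.8394
circle(B,4.00) ∩ circle(D,9.00): a=-0.2260, h=3.9936
  candidates: C₊=(-4.6997,2.3054) cross=31.307; C₋=(-3.1073,-5.5214) cross=-31.307
  mode + wants cross > 0 → take C=(-4.6997,2.3054) (cross=31.307)
ex = (C−B)/|BC| = (-0.2544,0.9671); ey = (-0.9671,-0.2544)
P = B + 0.95·ex + 1.75·ey = (-5.6161,-1.0894)

-5.62 -1.09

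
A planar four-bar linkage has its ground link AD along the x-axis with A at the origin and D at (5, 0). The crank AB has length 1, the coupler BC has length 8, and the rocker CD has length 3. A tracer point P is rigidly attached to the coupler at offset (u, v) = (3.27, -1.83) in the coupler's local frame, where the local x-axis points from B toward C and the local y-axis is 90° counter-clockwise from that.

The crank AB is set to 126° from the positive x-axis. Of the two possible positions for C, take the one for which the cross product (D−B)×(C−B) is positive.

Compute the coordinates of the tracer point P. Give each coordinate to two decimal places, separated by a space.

A=(0,0), D=(5.00,0)
B = A + 1.00·(cos126°, sin126°) = (-0.5878, 0.8090)
|BD| = 5.6460
circle(B,8.00) ∩ circle(D,3.00): a=7.6937, h=2.1925
  candidates: C₊=(7.3407,1.8765) cross=12.379; C₋=(6.7123,-2.4633) cross=-12.379
  mode + wants cross > 0 → take C=(7.3407,1.8765) (cross=12.379)
ex = (C−B)/|BC| = (0.9911,0.1334); ey = (-0.1334,0.9911)
P = B + 3.27·ex + -1.83·ey = (2.8972,-0.5683)

2.90 -0.57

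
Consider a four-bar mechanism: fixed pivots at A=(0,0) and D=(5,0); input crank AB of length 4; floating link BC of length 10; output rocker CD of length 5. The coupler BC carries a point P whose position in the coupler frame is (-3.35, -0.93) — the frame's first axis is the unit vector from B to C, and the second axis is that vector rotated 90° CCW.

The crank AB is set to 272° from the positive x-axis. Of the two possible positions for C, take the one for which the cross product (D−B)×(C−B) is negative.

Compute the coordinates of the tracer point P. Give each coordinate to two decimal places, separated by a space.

-2.86 -5.76

A=(0,0), D=(5.00,0)
B = A + 4.00·(cos272°, sin272°) = (0.1396, -3.9976)
|BD| = 6.2932
circle(B,10.00) ∩ circle(D,5.00): a=9.1054, h=4.1342
  candidates: C₊=(4.5459,4.9793) cross=26.017; C₋=(9.7981,-1.4065) cross=-26.017
  mode - wants cross < 0 → take C=(9.7981,-1.4065) (cross=-26.017)
ex = (C−B)/|BC| = (0.9658,0.2591); ey = (-0.2591,0.9658)
P = B + -3.35·ex + -0.93·ey = (-2.8550,-5.7638)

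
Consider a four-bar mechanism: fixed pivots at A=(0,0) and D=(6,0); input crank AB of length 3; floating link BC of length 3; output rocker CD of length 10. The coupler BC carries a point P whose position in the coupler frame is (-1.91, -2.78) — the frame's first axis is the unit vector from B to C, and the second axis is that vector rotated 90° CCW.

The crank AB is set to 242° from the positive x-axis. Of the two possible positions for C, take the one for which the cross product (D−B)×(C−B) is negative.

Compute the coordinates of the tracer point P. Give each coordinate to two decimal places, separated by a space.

A=(0,0), D=(6.00,0)
B = A + 3.00·(cos242°, sin242°) = (-1.4084, -2.6488)
|BD| = 7.8677
circle(B,3.00) ∩ circle(D,10.00): a=-1.8493, h=2.3622
  candidates: C₊=(-3.9450,-1.0471) cross=18.585; C₋=(-2.3544,-5.4958) cross=-18.585
  mode - wants cross < 0 → take C=(-2.3544,-5.4958) (cross=-18.585)
ex = (C−B)/|BC| = (-0.3153,-0.9490); ey = (0.9490,-0.3153)
P = B + -1.91·ex + -2.78·ey = (-3.4443,0.0403)

-3.44 0.04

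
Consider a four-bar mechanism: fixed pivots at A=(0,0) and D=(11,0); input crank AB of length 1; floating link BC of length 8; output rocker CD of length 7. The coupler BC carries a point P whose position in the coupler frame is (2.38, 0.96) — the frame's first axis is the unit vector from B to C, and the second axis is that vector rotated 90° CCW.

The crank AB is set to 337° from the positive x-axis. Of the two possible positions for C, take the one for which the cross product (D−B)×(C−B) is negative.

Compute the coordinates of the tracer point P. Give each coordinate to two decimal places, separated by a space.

3.34 -1.25

A=(0,0), D=(11.00,0)
B = A + 1.00·(cos337°, sin337°) = (0.9205, -0.3907)
|BD| = 10.0871
circle(B,8.00) ∩ circle(D,7.00): a=5.7871, h=5.5236
  candidates: C₊=(6.4893,5.3529) cross=55.717; C₋=(6.9172,-5.6860) cross=-55.717
  mode - wants cross < 0 → take C=(6.9172,-5.6860) (cross=-55.717)
ex = (C−B)/|BC| = (0.7496,-0.6619); ey = (0.6619,0.7496)
P = B + 2.38·ex + 0.96·ey = (3.3399,-1.2465)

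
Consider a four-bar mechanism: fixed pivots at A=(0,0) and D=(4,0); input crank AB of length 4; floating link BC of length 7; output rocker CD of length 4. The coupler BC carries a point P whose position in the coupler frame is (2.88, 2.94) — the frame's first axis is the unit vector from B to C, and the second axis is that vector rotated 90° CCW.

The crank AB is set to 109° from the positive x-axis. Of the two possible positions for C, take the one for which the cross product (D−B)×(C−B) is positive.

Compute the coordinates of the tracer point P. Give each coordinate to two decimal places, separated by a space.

A=(0,0), D=(4.00,0)
B = A + 4.00·(cos109°, sin109°) = (-1.3023, 3.7821)
|BD| = 6.5129
circle(B,7.00) ∩ circle(D,4.00): a=5.7899, h=3.9341
  candidates: C₊=(5.6959,3.6227) cross=25.623; C₋=(1.1268,-2.7829) cross=-25.623
  mode + wants cross > 0 → take C=(5.6959,3.6227) (cross=25.623)
ex = (C−B)/|BC| = (0.9997,-0.0228); ey = (0.0228,0.9997)
P = B + 2.88·ex + 2.94·ey = (1.6439,6.6557)

1.64 6.66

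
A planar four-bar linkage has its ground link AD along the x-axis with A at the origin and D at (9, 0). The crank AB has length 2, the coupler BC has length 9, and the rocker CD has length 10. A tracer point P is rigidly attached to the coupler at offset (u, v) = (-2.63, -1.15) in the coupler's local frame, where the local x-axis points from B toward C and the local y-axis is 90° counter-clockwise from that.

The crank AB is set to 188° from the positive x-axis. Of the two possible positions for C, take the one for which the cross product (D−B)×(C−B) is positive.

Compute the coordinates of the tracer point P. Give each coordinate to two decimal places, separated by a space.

-2.27 -3.13

A=(0,0), D=(9.00,0)
B = A + 2.00·(cos188°, sin188°) = (-1.9805, -0.2783)
|BD| = 10.9841
circle(B,9.00) ∩ circle(D,10.00): a=4.6271, h=7.7194
  candidates: C₊=(2.4495,7.5559) cross=84.791; C₋=(2.8407,-7.8780) cross=-84.791
  mode + wants cross > 0 → take C=(2.4495,7.5559) (cross=84.791)
ex = (C−B)/|BC| = (0.4922,0.8705); ey = (-0.8705,0.4922)
P = B + -2.63·ex + -1.15·ey = (-2.2741,-3.1337)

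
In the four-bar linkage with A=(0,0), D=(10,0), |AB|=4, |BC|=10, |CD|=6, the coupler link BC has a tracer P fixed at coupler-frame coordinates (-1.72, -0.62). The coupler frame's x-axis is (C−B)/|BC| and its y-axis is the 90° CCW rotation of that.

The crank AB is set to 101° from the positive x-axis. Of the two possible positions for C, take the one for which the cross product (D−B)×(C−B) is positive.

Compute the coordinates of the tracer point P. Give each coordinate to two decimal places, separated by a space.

A=(0,0), D=(10.00,0)
B = A + 4.00·(cos101°, sin101°) = (-0.7632, 3.9265)
|BD| = 11.4571
circle(B,10.00) ∩ circle(D,6.00): a=8.5216, h=5.2329
  candidates: C₊=(9.0356,5.9220) cross=59.953; C₋=(5.4489,-3.9099) cross=-59.953
  mode + wants cross > 0 → take C=(9.0356,5.9220) (cross=59.953)
ex = (C−B)/|BC| = (0.9799,0.1995); ey = (-0.1995,0.9799)
P = B + -1.72·ex + -0.62·ey = (-2.3249,2.9758)

-2.32 2.98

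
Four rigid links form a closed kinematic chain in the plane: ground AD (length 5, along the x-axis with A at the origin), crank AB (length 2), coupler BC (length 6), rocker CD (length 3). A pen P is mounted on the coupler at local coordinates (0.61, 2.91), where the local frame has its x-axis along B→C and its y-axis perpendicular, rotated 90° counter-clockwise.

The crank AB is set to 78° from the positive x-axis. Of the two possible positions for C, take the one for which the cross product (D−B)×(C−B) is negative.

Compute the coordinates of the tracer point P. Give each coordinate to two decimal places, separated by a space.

3.11 3.22

A=(0,0), D=(5.00,0)
B = A + 2.00·(cos78°, sin78°) = (0.4158, 1.9563)
|BD| = 4.9842
circle(B,6.00) ∩ circle(D,3.00): a=5.2007, h=2.9922
  candidates: C₊=(6.3736,2.6671) cross=14.913; C₋=(4.0247,-2.8370) cross=-14.913
  mode - wants cross < 0 → take C=(4.0247,-2.8370) (cross=-14.913)
ex = (C−B)/|BC| = (0.6015,-0.7989); ey = (0.7989,0.6015)
P = B + 0.61·ex + 2.91·ey = (3.1075,3.2193)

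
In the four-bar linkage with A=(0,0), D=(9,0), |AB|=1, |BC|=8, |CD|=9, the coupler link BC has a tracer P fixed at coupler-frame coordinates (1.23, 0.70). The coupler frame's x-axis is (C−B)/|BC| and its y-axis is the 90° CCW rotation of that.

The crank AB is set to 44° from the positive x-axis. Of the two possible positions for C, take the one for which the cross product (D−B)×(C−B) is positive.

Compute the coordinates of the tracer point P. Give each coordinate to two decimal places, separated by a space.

0.67 2.11

A=(0,0), D=(9.00,0)
B = A + 1.00·(cos44°, sin44°) = (0.7193, 0.6947)
|BD| = 8.3097
circle(B,8.00) ∩ circle(D,9.00): a=3.1320, h=7.3614
  candidates: C₊=(4.4557,7.7685) cross=61.172; C₋=(3.2250,-6.9028) cross=-61.172
  mode + wants cross > 0 → take C=(4.4557,7.7685) (cross=61.172)
ex = (C−B)/|BC| = (0.4670,0.8842); ey = (-0.8842,0.4670)
P = B + 1.23·ex + 0.70·ey = (0.6748,2.1092)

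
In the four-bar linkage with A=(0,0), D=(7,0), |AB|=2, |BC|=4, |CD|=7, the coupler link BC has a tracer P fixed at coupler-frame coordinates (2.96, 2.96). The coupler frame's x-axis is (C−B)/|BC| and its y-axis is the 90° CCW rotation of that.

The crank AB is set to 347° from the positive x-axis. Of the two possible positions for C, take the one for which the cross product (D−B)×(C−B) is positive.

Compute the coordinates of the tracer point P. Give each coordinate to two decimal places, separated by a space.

A=(0,0), D=(7.00,0)
B = A + 2.00·(cos347°, sin347°) = (1.9487, -0.4499)
|BD| = 5.0713
circle(B,4.00) ∩ circle(D,7.00): a=-0.7180, h=3.9350
  candidates: C₊=(0.8845,3.4059) cross=19.956; C₋=(1.5827,-4.4331) cross=-19.956
  mode + wants cross > 0 → take C=(0.8845,3.4059) (cross=19.956)
ex = (C−B)/|BC| = (-0.2661,0.9640); ey = (-0.9640,-0.2661)
P = B + 2.96·ex + 2.96·ey = (-1.6921,1.6158)

-1.69 1.62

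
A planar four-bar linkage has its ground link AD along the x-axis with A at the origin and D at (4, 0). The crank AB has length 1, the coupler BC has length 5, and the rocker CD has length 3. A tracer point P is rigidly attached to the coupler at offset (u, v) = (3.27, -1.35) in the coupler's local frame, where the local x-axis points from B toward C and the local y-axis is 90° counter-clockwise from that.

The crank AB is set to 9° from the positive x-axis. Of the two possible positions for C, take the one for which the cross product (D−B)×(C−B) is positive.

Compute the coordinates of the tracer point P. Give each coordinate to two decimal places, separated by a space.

A=(0,0), D=(4.00,0)
B = A + 1.00·(cos9°, sin9°) = (0.9877, 0.1564)
|BD| = 3.0164
circle(B,5.00) ∩ circle(D,3.00): a=4.1604, h=2.7733
  candidates: C₊=(5.2863,2.7102) cross=8.365; C₋=(4.9986,-2.8289) cross=-8.365
  mode + wants cross > 0 → take C=(5.2863,2.7102) (cross=8.365)
ex = (C−B)/|BC| = (0.8597,0.5108); ey = (-0.5108,0.8597)
P = B + 3.27·ex + -1.35·ey = (4.4885,0.6660)

4.49 0.67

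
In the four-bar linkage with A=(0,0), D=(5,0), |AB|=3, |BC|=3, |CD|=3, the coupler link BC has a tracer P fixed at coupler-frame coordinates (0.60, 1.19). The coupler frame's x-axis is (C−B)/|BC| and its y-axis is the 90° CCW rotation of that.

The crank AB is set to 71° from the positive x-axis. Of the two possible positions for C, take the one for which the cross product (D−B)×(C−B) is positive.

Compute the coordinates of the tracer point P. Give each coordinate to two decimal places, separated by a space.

1.58 4.02

A=(0,0), D=(5.00,0)
B = A + 3.00·(cos71°, sin71°) = (0.9767, 2.8366)
|BD| = 4.9227
circle(B,3.00) ∩ circle(D,3.00): a=2.4613, h=1.7152
  candidates: C₊=(3.9767,2.8201) cross=8.443; C₋=(2.0000,0.0165) cross=-8.443
  mode + wants cross > 0 → take C=(3.9767,2.8201) (cross=8.443)
ex = (C−B)/|BC| = (1.0000,-0.0055); ey = (0.0055,1.0000)
P = B + 0.60·ex + 1.19·ey = (1.5832,4.0232)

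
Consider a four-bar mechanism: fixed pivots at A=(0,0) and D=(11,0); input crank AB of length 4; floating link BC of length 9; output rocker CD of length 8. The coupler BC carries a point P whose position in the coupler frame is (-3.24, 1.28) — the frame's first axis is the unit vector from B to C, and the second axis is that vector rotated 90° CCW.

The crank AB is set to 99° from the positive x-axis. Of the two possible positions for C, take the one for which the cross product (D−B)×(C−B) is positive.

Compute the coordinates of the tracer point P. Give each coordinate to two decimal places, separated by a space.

A=(0,0), D=(11.00,0)
B = A + 4.00·(cos99°, sin99°) = (-0.6257, 3.9508)
|BD| = 12.2787
circle(B,9.00) ∩ circle(D,8.00): a=6.8316, h=5.8591
  candidates: C₊=(7.7278,7.3002) cross=71.942; C₋=(3.9574,-3.7949) cross=-71.942
  mode + wants cross > 0 → take C=(7.7278,7.3002) (cross=71.942)
ex = (C−B)/|BC| = (0.9282,0.3722); ey = (-0.3722,0.9282)
P = B + -3.24·ex + 1.28·ey = (-4.1094,3.9330)

-4.11 3.93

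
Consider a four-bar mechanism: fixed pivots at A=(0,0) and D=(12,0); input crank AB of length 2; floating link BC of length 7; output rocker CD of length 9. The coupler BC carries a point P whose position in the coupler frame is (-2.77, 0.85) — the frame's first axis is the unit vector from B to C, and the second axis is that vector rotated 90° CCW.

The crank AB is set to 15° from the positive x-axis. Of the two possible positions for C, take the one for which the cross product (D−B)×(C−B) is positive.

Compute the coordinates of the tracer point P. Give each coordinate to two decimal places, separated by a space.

-0.27 -1.36

A=(0,0), D=(12.00,0)
B = A + 2.00·(cos15°, sin15°) = (1.9319, 0.5176)
|BD| = 10.0814
circle(B,7.00) ∩ circle(D,9.00): a=3.4536, h=6.0887
  candidates: C₊=(5.6936,6.4210) cross=61.383; C₋=(5.0683,-5.7404) cross=-61.383
  mode + wants cross > 0 → take C=(5.6936,6.4210) (cross=61.383)
ex = (C−B)/|BC| = (0.5374,0.8433); ey = (-0.8433,0.5374)
P = B + -2.77·ex + 0.85·ey = (-0.2735,-1.3616)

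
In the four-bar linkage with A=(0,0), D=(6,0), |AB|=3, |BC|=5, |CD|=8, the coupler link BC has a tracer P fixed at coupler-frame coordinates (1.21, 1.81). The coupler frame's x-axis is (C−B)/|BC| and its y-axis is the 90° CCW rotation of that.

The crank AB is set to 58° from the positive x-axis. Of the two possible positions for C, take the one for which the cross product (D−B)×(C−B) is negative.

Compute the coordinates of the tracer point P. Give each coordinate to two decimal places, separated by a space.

2.02 0.41

A=(0,0), D=(6.00,0)
B = A + 3.00·(cos58°, sin58°) = (1.5898, 2.5441)
|BD| = 5.0915
circle(B,5.00) ∩ circle(D,8.00): a=-1.2842, h=4.8323
  candidates: C₊=(2.8920,7.3716) cross=24.603; C₋=(-1.9373,-0.9999) cross=-24.603
  mode - wants cross < 0 → take C=(-1.9373,-0.9999) (cross=-24.603)
ex = (C−B)/|BC| = (-0.7054,-0.7088); ey = (0.7088,-0.7054)
P = B + 1.21·ex + 1.81·ey = (2.0192,0.4097)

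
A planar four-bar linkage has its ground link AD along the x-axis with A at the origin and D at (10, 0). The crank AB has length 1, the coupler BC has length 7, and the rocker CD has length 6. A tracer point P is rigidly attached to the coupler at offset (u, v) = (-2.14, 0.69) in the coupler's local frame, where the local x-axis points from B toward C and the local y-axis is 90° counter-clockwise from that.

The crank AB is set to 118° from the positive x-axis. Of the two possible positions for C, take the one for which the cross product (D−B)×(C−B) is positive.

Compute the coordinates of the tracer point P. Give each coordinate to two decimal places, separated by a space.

A=(0,0), D=(10.00,0)
B = A + 1.00·(cos118°, sin118°) = (-0.4695, 0.8829)
|BD| = 10.5066
circle(B,7.00) ∩ circle(D,6.00): a=5.8720, h=3.8105
  candidates: C₊=(5.7020,4.1865) cross=40.036; C₋=(5.0615,-3.4075) cross=-40.036
  mode + wants cross > 0 → take C=(5.7020,4.1865) (cross=40.036)
ex = (C−B)/|BC| = (0.8816,0.4719); ey = (-0.4719,0.8816)
P = B + -2.14·ex + 0.69·ey = (-2.6818,0.4813)

-2.68 0.48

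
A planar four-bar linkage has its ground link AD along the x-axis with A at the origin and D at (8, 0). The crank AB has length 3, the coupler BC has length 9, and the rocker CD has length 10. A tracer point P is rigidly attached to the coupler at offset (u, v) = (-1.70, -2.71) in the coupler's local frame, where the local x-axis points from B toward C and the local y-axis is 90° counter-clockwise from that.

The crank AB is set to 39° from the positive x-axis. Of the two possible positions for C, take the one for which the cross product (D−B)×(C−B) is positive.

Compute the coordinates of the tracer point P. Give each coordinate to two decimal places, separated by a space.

A=(0,0), D=(8.00,0)
B = A + 3.00·(cos39°, sin39°) = (2.3314, 1.8880)
|BD| = 5.9747
circle(B,9.00) ∩ circle(D,10.00): a=1.3973, h=8.8909
  candidates: C₊=(6.4666,9.8817) cross=53.120; C₋=(0.8477,-6.9889) cross=-53.120
  mode + wants cross > 0 → take C=(6.4666,9.8817) (cross=53.120)
ex = (C−B)/|BC| = (0.4595,0.8882); ey = (-0.8882,0.4595)
P = B + -1.70·ex + -2.71·ey = (3.9574,-0.8671)

3.96 -0.87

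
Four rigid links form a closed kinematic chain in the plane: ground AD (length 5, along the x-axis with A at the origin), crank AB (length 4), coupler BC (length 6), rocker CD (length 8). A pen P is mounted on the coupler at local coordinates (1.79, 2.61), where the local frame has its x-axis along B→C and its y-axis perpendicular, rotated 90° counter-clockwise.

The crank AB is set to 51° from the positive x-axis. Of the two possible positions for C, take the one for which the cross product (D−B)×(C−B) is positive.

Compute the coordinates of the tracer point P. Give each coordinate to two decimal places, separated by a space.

1.49 6.10

A=(0,0), D=(5.00,0)
B = A + 4.00·(cos51°, sin51°) = (2.5173, 3.1086)
|BD| = 3.9783
circle(B,6.00) ∩ circle(D,8.00): a=-1.5299, h=5.8017
  candidates: C₊=(6.0958,7.9246) cross=23.081; C₋=(-2.9708,0.6834) cross=-23.081
  mode + wants cross > 0 → take C=(6.0958,7.9246) (cross=23.081)
ex = (C−B)/|BC| = (0.5964,0.8027); ey = (-0.8027,0.5964)
P = B + 1.79·ex + 2.61·ey = (1.4899,6.1020)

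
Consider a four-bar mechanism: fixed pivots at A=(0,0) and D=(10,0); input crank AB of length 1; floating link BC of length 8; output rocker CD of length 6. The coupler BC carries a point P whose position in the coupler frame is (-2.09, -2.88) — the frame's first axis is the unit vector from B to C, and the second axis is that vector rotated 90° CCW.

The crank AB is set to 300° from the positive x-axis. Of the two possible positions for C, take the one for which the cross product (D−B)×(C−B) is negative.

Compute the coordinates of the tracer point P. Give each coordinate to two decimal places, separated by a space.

-2.83 -2.11

A=(0,0), D=(10.00,0)
B = A + 1.00·(cos300°, sin300°) = (0.5000, -0.8660)
|BD| = 9.5394
circle(B,8.00) ∩ circle(D,6.00): a=6.2373, h=5.0096
  candidates: C₊=(6.2567,4.6891) cross=47.789; C₋=(7.1663,-5.2887) cross=-47.789
  mode - wants cross < 0 → take C=(7.1663,-5.2887) (cross=-47.789)
ex = (C−B)/|BC| = (0.8333,-0.5528); ey = (0.5528,0.8333)
P = B + -2.09·ex + -2.88·ey = (-2.8337,-2.1105)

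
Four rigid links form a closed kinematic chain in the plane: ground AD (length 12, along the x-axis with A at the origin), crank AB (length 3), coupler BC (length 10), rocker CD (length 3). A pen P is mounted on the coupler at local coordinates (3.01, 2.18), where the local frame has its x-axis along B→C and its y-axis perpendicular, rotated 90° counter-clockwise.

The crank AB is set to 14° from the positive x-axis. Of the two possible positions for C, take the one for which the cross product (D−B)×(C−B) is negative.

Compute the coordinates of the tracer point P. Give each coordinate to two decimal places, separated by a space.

A=(0,0), D=(12.00,0)
B = A + 3.00·(cos14°, sin14°) = (2.9109, 0.7258)
|BD| = 9.1180
circle(B,10.00) ∩ circle(D,3.00): a=9.5491, h=2.9689
  candidates: C₊=(12.6660,2.9251) cross=27.070; C₋=(12.1934,-2.9938) cross=-27.070
  mode - wants cross < 0 → take C=(12.1934,-2.9938) (cross=-27.070)
ex = (C−B)/|BC| = (0.9283,-0.3720); ey = (0.3720,0.9283)
P = B + 3.01·ex + 2.18·ey = (6.5158,1.6298)

6.52 1.63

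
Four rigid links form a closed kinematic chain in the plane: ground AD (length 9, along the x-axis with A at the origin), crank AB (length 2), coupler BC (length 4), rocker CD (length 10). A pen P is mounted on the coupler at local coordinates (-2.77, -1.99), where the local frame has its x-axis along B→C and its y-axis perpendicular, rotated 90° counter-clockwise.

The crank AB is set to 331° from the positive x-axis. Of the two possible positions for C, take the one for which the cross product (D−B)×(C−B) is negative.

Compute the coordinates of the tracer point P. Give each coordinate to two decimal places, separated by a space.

1.05 2.37

A=(0,0), D=(9.00,0)
B = A + 2.00·(cos331°, sin331°) = (1.7492, -0.9696)
|BD| = 7.3153
circle(B,4.00) ∩ circle(D,10.00): a=-2.0837, h=3.4144
  candidates: C₊=(-0.7687,2.1385) cross=24.977; C₋=(0.1365,-4.6301) cross=-24.977
  mode - wants cross < 0 → take C=(0.1365,-4.6301) (cross=-24.977)
ex = (C−B)/|BC| = (-0.4032,-0.9151); ey = (0.9151,-0.4032)
P = B + -2.77·ex + -1.99·ey = (1.0450,2.3676)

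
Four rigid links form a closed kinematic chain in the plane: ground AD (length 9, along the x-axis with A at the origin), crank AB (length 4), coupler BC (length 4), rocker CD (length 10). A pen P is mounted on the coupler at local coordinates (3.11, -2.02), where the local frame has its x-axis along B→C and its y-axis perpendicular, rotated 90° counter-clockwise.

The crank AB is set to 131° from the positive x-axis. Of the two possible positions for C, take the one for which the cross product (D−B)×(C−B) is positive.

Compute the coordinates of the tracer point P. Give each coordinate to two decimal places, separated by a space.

A=(0,0), D=(9.00,0)
B = A + 4.00·(cos131°, sin131°) = (-2.6242, 3.0188)
|BD| = 12.0098
circle(B,4.00) ∩ circle(D,10.00): a=2.5078, h=3.1162
  candidates: C₊=(0.5863,5.4047) cross=37.426; C₋=(-0.9803,-0.6277) cross=-37.426
  mode + wants cross > 0 → take C=(0.5863,5.4047) (cross=37.426)
ex = (C−B)/|BC| = (0.8026,0.5965); ey = (-0.5965,0.8026)
P = B + 3.11·ex + -2.02·ey = (1.0768,3.2525)

1.08 3.25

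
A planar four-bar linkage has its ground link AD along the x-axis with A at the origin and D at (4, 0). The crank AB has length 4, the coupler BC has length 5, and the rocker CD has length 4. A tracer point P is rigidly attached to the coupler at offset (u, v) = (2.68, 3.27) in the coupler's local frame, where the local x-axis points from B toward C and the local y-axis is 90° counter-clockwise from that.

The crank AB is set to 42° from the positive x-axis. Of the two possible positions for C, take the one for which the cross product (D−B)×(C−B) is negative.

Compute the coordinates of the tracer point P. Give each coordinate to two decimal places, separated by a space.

4.32 -1.33

A=(0,0), D=(4.00,0)
B = A + 4.00·(cos42°, sin42°) = (2.9726, 2.6765)
|BD| = 2.8669
circle(B,5.00) ∩ circle(D,4.00): a=3.0031, h=3.9977
  candidates: C₊=(7.7809,1.3055) cross=11.461; C₋=(0.3166,-1.5597) cross=-11.461
  mode - wants cross < 0 → take C=(0.3166,-1.5597) (cross=-11.461)
ex = (C−B)/|BC| = (-0.5312,-0.8473); ey = (0.8473,-0.5312)
P = B + 2.68·ex + 3.27·ey = (4.3195,-1.3311)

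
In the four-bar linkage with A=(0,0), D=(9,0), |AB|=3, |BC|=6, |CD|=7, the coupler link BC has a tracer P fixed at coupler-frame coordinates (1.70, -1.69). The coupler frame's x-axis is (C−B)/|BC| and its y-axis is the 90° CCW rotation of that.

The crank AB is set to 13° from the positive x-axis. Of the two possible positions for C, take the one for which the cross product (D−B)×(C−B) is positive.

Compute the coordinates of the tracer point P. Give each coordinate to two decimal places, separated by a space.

5.18 1.47

A=(0,0), D=(9.00,0)
B = A + 3.00·(cos13°, sin13°) = (2.9231, 0.6749)
|BD| = 6.1142
circle(B,6.00) ∩ circle(D,7.00): a=1.9940, h=5.6590
  candidates: C₊=(5.5296,6.0791) cross=34.600; C₋=(4.2804,-5.1696) cross=-34.600
  mode + wants cross > 0 → take C=(5.5296,6.0791) (cross=34.600)
ex = (C−B)/|BC| = (0.4344,0.9007); ey = (-0.9007,0.4344)
P = B + 1.70·ex + -1.69·ey = (5.1838,1.4719)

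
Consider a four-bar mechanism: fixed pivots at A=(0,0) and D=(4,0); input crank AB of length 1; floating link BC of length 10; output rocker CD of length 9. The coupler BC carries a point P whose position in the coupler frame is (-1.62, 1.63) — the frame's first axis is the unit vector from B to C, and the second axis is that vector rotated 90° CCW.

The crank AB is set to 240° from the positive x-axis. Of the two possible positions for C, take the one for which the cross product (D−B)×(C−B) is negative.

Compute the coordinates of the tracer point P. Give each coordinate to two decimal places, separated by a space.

A=(0,0), D=(4.00,0)
B = A + 1.00·(cos240°, sin240°) = (-0.5000, -0.8660)
|BD| = 4.5826
circle(B,10.00) ∩ circle(D,9.00): a=4.3644, h=8.9974
  candidates: C₊=(2.0854,8.7940) cross=41.231; C₋=(5.4861,-8.8765) cross=-41.231
  mode - wants cross < 0 → take C=(5.4861,-8.8765) (cross=-41.231)
ex = (C−B)/|BC| = (0.5986,-0.8010); ey = (0.8010,0.5986)
P = B + -1.62·ex + 1.63·ey = (-0.1640,1.4074)

-0.16 1.41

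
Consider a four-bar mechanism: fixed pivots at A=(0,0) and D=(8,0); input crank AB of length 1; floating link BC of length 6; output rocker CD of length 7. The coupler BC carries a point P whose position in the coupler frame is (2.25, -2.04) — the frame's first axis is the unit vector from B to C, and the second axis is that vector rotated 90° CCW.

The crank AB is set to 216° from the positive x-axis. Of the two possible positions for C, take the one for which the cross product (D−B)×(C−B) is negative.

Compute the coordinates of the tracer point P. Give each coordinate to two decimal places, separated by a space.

-0.84 -3.62

A=(0,0), D=(8.00,0)
B = A + 1.00·(cos216°, sin216°) = (-0.8090, -0.5878)
|BD| = 8.8286
circle(B,6.00) ∩ circle(D,7.00): a=3.6781, h=4.7405
  candidates: C₊=(2.5453,4.3870) cross=41.852; C₋=(3.1765,-5.0728) cross=-41.852
  mode - wants cross < 0 → take C=(3.1765,-5.0728) (cross=-41.852)
ex = (C−B)/|BC| = (0.6643,-0.7475); ey = (0.7475,0.6643)
P = B + 2.25·ex + -2.04·ey = (-0.8394,-3.6248)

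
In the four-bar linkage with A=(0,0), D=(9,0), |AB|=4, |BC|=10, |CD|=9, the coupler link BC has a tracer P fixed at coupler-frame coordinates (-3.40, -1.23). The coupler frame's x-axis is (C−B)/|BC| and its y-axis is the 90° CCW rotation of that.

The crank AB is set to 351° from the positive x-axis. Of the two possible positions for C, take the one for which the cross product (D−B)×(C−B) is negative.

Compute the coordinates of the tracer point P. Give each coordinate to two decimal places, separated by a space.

A=(0,0), D=(9.00,0)
B = A + 4.00·(cos351°, sin351°) = (3.9508, -0.6257)
|BD| = 5.0879
circle(B,10.00) ∩ circle(D,9.00): a=4.4111, h=8.9745
  candidates: C₊=(7.2246,8.8232) cross=45.661; C₋=(9.4321,-8.9896) cross=-45.661
  mode - wants cross < 0 → take C=(9.4321,-8.9896) (cross=-45.661)
ex = (C−B)/|BC| = (0.5481,-0.8364); ey = (0.8364,0.5481)
P = B + -3.40·ex + -1.23·ey = (1.0583,1.5438)

1.06 1.54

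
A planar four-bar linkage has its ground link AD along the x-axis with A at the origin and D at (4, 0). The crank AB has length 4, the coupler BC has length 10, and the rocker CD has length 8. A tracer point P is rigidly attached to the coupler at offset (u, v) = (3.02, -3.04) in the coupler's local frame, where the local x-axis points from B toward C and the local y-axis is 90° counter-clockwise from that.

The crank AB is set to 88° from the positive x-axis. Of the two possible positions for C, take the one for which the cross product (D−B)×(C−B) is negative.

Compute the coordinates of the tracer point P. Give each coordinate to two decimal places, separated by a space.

A=(0,0), D=(4.00,0)
B = A + 4.00·(cos88°, sin88°) = (0.1396, 3.9976)
|BD| = 5.5573
circle(B,10.00) ∩ circle(D,8.00): a=6.0176, h=7.9867
  candidates: C₊=(10.0650,5.2169) cross=44.384; C₋=(-1.4254,-5.8792) cross=-44.384
  mode - wants cross < 0 → take C=(-1.4254,-5.8792) (cross=-44.384)
ex = (C−B)/|BC| = (-0.1565,-0.9877); ey = (0.9877,-0.1565)
P = B + 3.02·ex + -3.04·ey = (-3.3356,1.4905)

-3.34 1.49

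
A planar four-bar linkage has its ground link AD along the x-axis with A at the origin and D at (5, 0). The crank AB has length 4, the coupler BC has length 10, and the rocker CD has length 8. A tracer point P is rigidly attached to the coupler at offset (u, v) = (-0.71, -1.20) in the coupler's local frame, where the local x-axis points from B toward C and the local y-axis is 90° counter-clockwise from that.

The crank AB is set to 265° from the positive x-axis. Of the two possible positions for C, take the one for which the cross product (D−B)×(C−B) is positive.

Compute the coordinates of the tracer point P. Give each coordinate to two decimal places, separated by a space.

0.85 -4.70

A=(0,0), D=(5.00,0)
B = A + 4.00·(cos265°, sin265°) = (-0.3486, -3.9848)
|BD| = 6.6698
circle(B,10.00) ∩ circle(D,8.00): a=6.0336, h=7.9747
  candidates: C₊=(-0.2745,6.0149) cross=53.189; C₋=(9.2542,-6.7751) cross=-53.189
  mode + wants cross > 0 → take C=(-0.2745,6.0149) (cross=53.189)
ex = (C−B)/|BC| = (0.0074,1.0000); ey = (-1.0000,0.0074)
P = B + -0.71·ex + -1.20·ey = (0.8461,-4.7037)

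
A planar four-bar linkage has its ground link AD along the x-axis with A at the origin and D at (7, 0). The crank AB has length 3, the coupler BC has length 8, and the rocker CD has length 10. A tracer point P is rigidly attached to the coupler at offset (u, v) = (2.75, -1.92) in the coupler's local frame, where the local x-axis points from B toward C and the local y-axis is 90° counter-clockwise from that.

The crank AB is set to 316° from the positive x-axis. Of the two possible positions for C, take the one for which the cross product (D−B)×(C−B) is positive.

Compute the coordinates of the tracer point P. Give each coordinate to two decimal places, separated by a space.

A=(0,0), D=(7.00,0)
B = A + 3.00·(cos316°, sin316°) = (2.1580, -2.0840)
|BD| = 5.2714
circle(B,8.00) ∩ circle(D,10.00): a=-0.7789, h=7.9620
  candidates: C₊=(-1.7051,4.9215) cross=41.971; C₋=(4.5902,-9.7053) cross=-41.971
  mode + wants cross > 0 → take C=(-1.7051,4.9215) (cross=41.971)
ex = (C−B)/|BC| = (-0.4829,0.8757); ey = (-0.8757,-0.4829)
P = B + 2.75·ex + -1.92·ey = (2.5114,1.2513)

2.51 1.25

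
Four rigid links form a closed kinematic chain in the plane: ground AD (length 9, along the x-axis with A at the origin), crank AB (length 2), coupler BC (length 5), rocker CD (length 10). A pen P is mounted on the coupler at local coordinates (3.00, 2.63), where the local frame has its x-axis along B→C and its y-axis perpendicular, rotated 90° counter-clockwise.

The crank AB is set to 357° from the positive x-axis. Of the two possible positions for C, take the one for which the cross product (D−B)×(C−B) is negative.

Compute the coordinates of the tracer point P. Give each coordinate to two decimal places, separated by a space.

A=(0,0), D=(9.00,0)
B = A + 2.00·(cos357°, sin357°) = (1.9973, -0.1047)
|BD| = 7.0035
circle(B,5.00) ∩ circle(D,10.00): a=-1.8527, h=4.6441
  candidates: C₊=(0.0754,4.5112) cross=32.525; C₋=(0.2142,-4.7759) cross=-32.525
  mode - wants cross < 0 → take C=(0.2142,-4.7759) (cross=-32.525)
ex = (C−B)/|BC| = (-0.3566,-0.9343); ey = (0.9343,-0.3566)
P = B + 3.00·ex + 2.63·ey = (3.3845,-3.8453)

3.38 -3.85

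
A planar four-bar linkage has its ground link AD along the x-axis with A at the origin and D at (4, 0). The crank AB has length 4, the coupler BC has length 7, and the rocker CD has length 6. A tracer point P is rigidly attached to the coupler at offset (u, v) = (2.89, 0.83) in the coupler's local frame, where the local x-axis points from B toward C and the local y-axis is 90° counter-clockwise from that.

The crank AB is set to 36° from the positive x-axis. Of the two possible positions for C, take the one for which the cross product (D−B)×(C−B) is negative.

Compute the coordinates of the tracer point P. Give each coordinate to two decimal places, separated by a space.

2.09 -0.43

A=(0,0), D=(4.00,0)
B = A + 4.00·(cos36°, sin36°) = (3.2361, 2.3511)
|BD| = 2.4721
circle(B,7.00) ∩ circle(D,6.00): a=3.8654, h=5.8360
  candidates: C₊=(9.9809,0.4784) cross=14.427; C₋=(-1.1198,-3.1285) cross=-14.427
  mode - wants cross < 0 → take C=(-1.1198,-3.1285) (cross=-14.427)
ex = (C−B)/|BC| = (-0.6223,-0.7828); ey = (0.7828,-0.6223)
P = B + 2.89·ex + 0.83·ey = (2.0874,-0.4276)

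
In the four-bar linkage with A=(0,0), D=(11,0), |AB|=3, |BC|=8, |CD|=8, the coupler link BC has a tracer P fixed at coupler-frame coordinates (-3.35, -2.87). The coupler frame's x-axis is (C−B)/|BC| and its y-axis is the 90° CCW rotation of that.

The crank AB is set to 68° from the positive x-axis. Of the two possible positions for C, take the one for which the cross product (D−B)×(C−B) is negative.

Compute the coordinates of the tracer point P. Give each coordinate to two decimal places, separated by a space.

A=(0,0), D=(11.00,0)
B = A + 3.00·(cos68°, sin68°) = (1.1238, 2.7816)
|BD| = 10.2604
circle(B,8.00) ∩ circle(D,8.00): a=5.1302, h=6.1385
  candidates: C₊=(7.7260,7.2994) cross=62.983; C₋=(4.3978,-4.5178) cross=-62.983
  mode - wants cross < 0 → take C=(4.3978,-4.5178) (cross=-62.983)
ex = (C−B)/|BC| = (0.4092,-0.9124); ey = (0.9124,0.4092)
P = B + -3.35·ex + -2.87·ey = (-2.8658,4.6636)

-2.87 4.66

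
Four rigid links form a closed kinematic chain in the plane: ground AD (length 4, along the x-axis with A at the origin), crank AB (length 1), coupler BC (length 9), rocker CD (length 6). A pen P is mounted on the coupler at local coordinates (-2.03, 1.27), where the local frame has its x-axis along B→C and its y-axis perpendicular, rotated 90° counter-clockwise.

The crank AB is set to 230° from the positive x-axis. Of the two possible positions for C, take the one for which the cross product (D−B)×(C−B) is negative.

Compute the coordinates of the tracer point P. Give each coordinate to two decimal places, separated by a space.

-1.83 1.31

A=(0,0), D=(4.00,0)
B = A + 1.00·(cos230°, sin230°) = (-0.6428, -0.7660)
|BD| = 4.7056
circle(B,9.00) ∩ circle(D,6.00): a=7.1344, h=5.4864
  candidates: C₊=(5.5032,5.8086) cross=25.817; C₋=(7.2896,-5.0178) cross=-25.817
  mode - wants cross < 0 → take C=(7.2896,-5.0178) (cross=-25.817)
ex = (C−B)/|BC| = (0.8814,-0.4724); ey = (0.4724,0.8814)
P = B + -2.03·ex + 1.27·ey = (-1.8320,1.3123)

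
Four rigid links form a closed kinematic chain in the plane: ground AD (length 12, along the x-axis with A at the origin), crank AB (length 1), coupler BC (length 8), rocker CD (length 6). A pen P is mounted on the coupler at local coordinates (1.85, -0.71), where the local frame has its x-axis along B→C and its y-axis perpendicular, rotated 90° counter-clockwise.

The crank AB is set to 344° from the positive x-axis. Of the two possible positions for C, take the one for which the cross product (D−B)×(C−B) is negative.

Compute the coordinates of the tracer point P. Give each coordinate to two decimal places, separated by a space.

2.19 -1.83

A=(0,0), D=(12.00,0)
B = A + 1.00·(cos344°, sin344°) = (0.9613, -0.2756)
|BD| = 11.0422
circle(B,8.00) ∩ circle(D,6.00): a=6.7890, h=4.2320
  candidates: C₊=(7.6425,4.1245) cross=46.731; C₋=(7.8537,-4.3369) cross=-46.731
  mode - wants cross < 0 → take C=(7.8537,-4.3369) (cross=-46.731)
ex = (C−B)/|BC| = (0.8616,-0.5077); ey = (0.5077,0.8616)
P = B + 1.85·ex + -0.71·ey = (2.1947,-1.8265)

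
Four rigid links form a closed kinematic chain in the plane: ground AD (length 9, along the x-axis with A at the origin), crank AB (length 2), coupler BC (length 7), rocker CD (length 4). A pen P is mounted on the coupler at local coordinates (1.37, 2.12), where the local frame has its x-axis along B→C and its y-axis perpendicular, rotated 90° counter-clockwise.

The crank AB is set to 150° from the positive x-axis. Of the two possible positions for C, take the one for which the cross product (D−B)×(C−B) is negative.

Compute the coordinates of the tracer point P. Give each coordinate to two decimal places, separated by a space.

0.11 2.73

A=(0,0), D=(9.00,0)
B = A + 2.00·(cos150°, sin150°) = (-1.7321, 1.0000)
|BD| = 10.7785
circle(B,7.00) ∩ circle(D,4.00): a=6.9201, h=1.0547
  candidates: C₊=(5.2560,1.4081) cross=11.368; C₋=(5.0603,-0.6922) cross=-11.368
  mode - wants cross < 0 → take C=(5.0603,-0.6922) (cross=-11.368)
ex = (C−B)/|BC| = (0.9703,-0.2417); ey = (0.2417,0.9703)
P = B + 1.37·ex + 2.12·ey = (0.1098,2.7259)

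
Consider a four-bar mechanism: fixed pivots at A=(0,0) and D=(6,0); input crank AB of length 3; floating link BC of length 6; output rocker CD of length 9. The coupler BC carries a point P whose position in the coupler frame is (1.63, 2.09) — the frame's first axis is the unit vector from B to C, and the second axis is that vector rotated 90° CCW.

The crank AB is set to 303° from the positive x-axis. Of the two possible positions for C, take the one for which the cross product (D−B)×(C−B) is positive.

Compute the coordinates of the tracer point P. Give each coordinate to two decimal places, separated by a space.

A=(0,0), D=(6.00,0)
B = A + 3.00·(cos303°, sin303°) = (1.6339, -2.5160)
|BD| = 5.0391
circle(B,6.00) ∩ circle(D,9.00): a=-1.9455, h=5.6758
  candidates: C₊=(-2.8856,1.4304) cross=28.601; C₋=(2.7822,-8.4051) cross=-28.601
  mode + wants cross > 0 → take C=(-2.8856,1.4304) (cross=28.601)
ex = (C−B)/|BC| = (-0.7533,0.6577); ey = (-0.6577,-0.7533)
P = B + 1.63·ex + 2.09·ey = (-0.9685,-3.0182)

-0.97 -3.02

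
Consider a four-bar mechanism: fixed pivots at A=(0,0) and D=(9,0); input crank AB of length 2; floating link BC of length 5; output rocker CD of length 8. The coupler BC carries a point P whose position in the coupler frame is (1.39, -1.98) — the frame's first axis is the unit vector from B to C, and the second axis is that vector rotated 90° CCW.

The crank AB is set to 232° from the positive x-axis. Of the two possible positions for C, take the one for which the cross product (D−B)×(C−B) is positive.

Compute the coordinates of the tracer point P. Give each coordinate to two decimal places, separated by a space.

A=(0,0), D=(9.00,0)
B = A + 2.00·(cos232°, sin232°) = (-1.2313, -1.5760)
|BD| = 10.3520
circle(B,5.00) ∩ circle(D,8.00): a=3.2923, h=3.7631
  candidates: C₊=(1.4497,2.6444) cross=38.955; C₋=(2.5955,-4.7940) cross=-38.955
  mode + wants cross > 0 → take C=(1.4497,2.6444) (cross=38.955)
ex = (C−B)/|BC| = (0.5362,0.8441); ey = (-0.8441,0.5362)
P = B + 1.39·ex + -1.98·ey = (1.1853,-1.4644)

1.19 -1.46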